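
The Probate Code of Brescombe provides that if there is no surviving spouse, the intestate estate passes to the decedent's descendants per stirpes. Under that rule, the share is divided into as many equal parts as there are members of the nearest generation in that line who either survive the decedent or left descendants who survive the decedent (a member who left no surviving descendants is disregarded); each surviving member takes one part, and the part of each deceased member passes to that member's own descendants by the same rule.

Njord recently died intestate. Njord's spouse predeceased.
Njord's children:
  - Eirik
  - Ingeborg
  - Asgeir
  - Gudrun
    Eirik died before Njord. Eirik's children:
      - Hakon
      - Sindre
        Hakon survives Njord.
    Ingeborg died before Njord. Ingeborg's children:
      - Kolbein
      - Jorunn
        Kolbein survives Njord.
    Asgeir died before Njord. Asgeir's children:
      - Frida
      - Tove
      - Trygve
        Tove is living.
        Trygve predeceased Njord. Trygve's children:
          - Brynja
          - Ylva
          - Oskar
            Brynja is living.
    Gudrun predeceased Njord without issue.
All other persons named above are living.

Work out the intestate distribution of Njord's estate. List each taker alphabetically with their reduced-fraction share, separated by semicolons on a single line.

There is no surviving spouse, so the entire estate passes to Njord's descendants per stirpes.
Gudrun left no surviving issue, so that branch lapses and is disregarded.
The estate is divided into 3 equal shares of 1/3 among Eirik, Ingeborg, Asgeir.
Eirik predeceased; the 1/3 allotted to Eirik's branch passes to Eirik's issue by representation.
The 1/3 is divided into 2 equal shares of 1/6 among Hakon, Sindre.
Hakon is living and takes 1/6.
Sindre is living and takes 1/6.
Ingeborg predeceased; the 1/3 allotted to Ingeborg's branch passes to Ingeborg's issue by representation.
The 1/3 is divided into 2 equal shares of 1/6 among Kolbein, Jorunn.
Kolbein is living and takes 1/6.
Jorunn is living and takes 1/6.
Asgeir predeceased; the 1/3 allotted to Asgeir's branch passes to Asgeir's issue by representation.
The 1/3 is divided into 3 equal shares of 1/9 among Frida, Tove, Trygve.
Frida is living and takes 1/9.
Tove is living and takes 1/9.
Trygve predeceased; the 1/9 allotted to Trygve's branch passes to Trygve's issue by representation.
The 1/9 is divided into 3 equal shares of 1/27 among Brynja, Ylva, Oskar.
Brynja is living and takes 1/27.
Ylva is living and takes 1/27.
Oskar is living and takes 1/27.

Brynja 1/27; Frida 1/9; Hakon 1/6; Jorunn 1/6; Kolbein 1/6; Oskar 1/27; Sindre 1/6; Tove 1/9; Ylva 1/27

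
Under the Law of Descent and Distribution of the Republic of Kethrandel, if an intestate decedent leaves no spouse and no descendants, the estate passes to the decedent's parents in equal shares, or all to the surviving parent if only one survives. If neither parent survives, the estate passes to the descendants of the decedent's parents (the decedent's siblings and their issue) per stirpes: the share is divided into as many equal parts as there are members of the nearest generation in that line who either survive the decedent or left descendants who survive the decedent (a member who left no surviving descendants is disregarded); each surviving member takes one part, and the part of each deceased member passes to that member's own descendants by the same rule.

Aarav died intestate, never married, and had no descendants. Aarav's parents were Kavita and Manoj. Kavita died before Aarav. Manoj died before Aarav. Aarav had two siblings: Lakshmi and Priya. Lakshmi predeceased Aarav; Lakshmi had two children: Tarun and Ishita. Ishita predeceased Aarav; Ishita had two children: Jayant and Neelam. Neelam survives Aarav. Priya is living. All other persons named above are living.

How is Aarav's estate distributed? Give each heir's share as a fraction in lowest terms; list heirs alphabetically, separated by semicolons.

Jayant 1/8; Neelam 1/8; Priya 1/2; Tarun 1/4

Neither parent survives and there are no descendants, so the estate passes to Aarav's siblings and their issue per stirpes.
The estate is divided into 2 equal shares of 1/2 among Lakshmi, Priya.
Lakshmi predeceased; the 1/2 allotted to Lakshmi's branch passes to Lakshmi's issue by representation.
The 1/2 is divided into 2 equal shares of 1/4 among Tarun, Ishita.
Tarun is living and takes 1/4.
Ishita predeceased; the 1/4 allotted to Ishita's branch passes to Ishita's issue by representation.
The 1/4 is divided into 2 equal shares of 1/8 among Jayant, Neelam.
Jayant is living and takes 1/8.
Neelam is living and takes 1/8.
Priya is living and takes 1/2.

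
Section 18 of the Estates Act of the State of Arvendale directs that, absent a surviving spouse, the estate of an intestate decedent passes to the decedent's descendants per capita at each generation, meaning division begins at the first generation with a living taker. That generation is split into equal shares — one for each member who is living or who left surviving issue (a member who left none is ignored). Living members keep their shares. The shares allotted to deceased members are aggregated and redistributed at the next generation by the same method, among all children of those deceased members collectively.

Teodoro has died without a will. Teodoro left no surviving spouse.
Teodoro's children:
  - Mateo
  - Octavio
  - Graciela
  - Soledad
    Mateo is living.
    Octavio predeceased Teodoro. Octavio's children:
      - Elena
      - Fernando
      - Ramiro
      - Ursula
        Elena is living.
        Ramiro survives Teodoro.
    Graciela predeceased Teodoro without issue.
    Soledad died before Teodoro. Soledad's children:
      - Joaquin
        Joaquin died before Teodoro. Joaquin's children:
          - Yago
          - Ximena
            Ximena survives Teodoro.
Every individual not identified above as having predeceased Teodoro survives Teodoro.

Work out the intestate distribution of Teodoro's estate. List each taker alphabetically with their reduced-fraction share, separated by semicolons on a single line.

Elena 2/15; Fernando 2/15; Mateo 1/3; Ramiro 2/15; Ursula 2/15; Ximena 1/15; Yago 1/15

There is no surviving spouse, so the entire estate passes to Teodoro's descendants per capita at each generation.
At generation 1 (Mateo, Octavio, Soledad) there are 3 shares of (1)/3 = 1/3 each.
Living: Mateo — each takes 1/3.
Deceased: Octavio and Soledad. Their combined 2/3 is pooled and carried to generation 2.
At generation 2 (Elena, Fernando, Ramiro, Ursula, Joaquin) there are 5 shares of (2/3)/5 = 2/15 each.
Living: Elena, Fernando, Ramiro, and Ursula — each takes 2/15.
Deceased: Joaquin. That 2/15 share is carried to generation 3.
At generation 3 (Yago, Ximena) there are 2 shares of (2/15)/2 = 1/15 each.
Living: Yago and Ximena — each takes 1/15.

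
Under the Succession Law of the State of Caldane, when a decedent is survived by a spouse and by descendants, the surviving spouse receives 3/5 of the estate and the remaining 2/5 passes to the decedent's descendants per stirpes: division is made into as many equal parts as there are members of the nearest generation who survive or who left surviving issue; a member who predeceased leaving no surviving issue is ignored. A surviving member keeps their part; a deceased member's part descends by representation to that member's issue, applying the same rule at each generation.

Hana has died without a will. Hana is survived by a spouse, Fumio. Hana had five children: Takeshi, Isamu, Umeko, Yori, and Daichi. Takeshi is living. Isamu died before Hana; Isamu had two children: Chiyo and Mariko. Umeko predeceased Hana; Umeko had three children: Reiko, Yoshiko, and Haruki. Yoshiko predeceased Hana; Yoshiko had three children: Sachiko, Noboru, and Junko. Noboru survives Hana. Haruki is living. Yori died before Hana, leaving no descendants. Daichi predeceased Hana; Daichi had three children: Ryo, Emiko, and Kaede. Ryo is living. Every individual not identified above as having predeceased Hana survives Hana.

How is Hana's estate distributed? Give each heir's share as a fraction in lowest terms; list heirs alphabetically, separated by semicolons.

Fumio, as surviving spouse, takes 3/5.
The remaining 2/5 passes to Hana's descendants per stirpes.
Yori left no surviving issue, so that branch lapses and is disregarded.
The 2/5 is divided into 4 equal shares of 1/10 among Takeshi, Isamu, Umeko, Daichi.
Takeshi is living and takes 1/10.
Isamu predeceased; the 1/10 allotted to Isamu's branch passes to Isamu's issue by representation.
The 1/10 is divided into 2 equal shares of 1/20 among Chiyo, Mariko.
Chiyo is living and takes 1/20.
Mariko is living and takes 1/20.
Umeko predeceased; the 1/10 allotted to Umeko's branch passes to Umeko's issue by representation.
The 1/10 is divided into 3 equal shares of 1/30 among Reiko, Yoshiko, Haruki.
Reiko is living and takes 1/30.
Yoshiko predeceased; the 1/30 allotted to Yoshiko's branch passes to Yoshiko's issue by representation.
The 1/30 is divided into 3 equal shares of 1/90 among Sachiko, Noboru, Junko.
Sachiko is living and takes 1/90.
Noboru is living and takes 1/90.
Junko is living and takes 1/90.
Haruki is living and takes 1/30.
Daichi predeceased; the 1/10 allotted to Daichi's branch passes to Daichi's issue by representation.
The 1/10 is divided into 3 equal shares of 1/30 among Ryo, Emiko, Kaede.
Ryo is living and takes 1/30.
Emiko is living and takes 1/30.
Kaede is living and takes 1/30.

Chiyo 1/20; Emiko 1/30; Fumio 3/5; Haruki 1/30; Junko 1/90; Kaede 1/30; Mariko 1/20; Noboru 1/90; Reiko 1/30; Ryo 1/30; Sachiko 1/90; Takeshi 1/10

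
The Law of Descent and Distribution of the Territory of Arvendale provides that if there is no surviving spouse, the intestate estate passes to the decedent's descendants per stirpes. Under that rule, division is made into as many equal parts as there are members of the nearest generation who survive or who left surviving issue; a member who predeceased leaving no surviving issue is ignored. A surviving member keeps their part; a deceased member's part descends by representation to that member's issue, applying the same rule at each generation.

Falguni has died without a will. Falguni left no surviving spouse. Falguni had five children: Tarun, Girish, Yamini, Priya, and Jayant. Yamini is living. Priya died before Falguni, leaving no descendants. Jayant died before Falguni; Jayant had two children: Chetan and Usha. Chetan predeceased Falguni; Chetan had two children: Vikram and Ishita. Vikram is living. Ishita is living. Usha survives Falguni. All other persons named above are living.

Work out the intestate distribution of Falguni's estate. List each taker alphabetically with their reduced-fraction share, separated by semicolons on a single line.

Girish 1/4; Ishita 1/16; Tarun 1/4; Usha 1/8; Vikram 1/16; Yamini 1/4

There is no surviving spouse, so the entire estate passes to Falguni's descendants per stirpes.
Priya left no surviving issue, so that branch lapses and is disregarded.
The estate is divided into 4 equal shares of 1/4 among Tarun, Girish, Yamini, Jayant.
Tarun is living and takes 1/4.
Girish is living and takes 1/4.
Yamini is living and takes 1/4.
Jayant predeceased; the 1/4 allotted to Jayant's branch passes to Jayant's issue by representation.
The 1/4 is divided into 2 equal shares of 1/8 among Chetan, Usha.
Chetan predeceased; the 1/8 allotted to Chetan's branch passes to Chetan's issue by representation.
The 1/8 is divided into 2 equal shares of 1/16 among Vikram, Ishita.
Vikram is living and takes 1/16.
Ishita is living and takes 1/16.
Usha is living and takes 1/8.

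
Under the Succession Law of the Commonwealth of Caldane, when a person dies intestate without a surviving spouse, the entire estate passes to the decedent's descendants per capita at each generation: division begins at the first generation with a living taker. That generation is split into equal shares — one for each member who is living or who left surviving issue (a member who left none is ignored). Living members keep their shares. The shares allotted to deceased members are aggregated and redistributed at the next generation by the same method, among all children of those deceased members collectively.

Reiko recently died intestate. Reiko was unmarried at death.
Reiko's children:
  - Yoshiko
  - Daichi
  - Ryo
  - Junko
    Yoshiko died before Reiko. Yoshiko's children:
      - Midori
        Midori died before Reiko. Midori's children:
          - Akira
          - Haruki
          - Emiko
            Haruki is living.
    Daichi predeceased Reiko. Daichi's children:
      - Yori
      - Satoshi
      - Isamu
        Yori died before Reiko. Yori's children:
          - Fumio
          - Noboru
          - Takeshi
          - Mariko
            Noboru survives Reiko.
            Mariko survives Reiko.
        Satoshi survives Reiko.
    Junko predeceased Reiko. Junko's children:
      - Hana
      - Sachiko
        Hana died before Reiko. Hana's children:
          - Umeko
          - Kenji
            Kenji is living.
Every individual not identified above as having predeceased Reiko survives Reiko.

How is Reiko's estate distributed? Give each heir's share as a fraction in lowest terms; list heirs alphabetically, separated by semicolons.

There is no surviving spouse, so the entire estate passes to Reiko's descendants per capita at each generation.
At generation 1 (Yoshiko, Daichi, Ryo, Junko) there are 4 shares of (1)/4 = 1/4 each.
Living: Ryo — each takes 1/4.
Deceased: Yoshiko, Daichi, and Junko. Their combined 3/4 is pooled and carried to generation 2.
At generation 2 (Midori, Yori, Satoshi, Isamu, Hana, Sachiko) there are 6 shares of (3/4)/6 = 1/8 each.
Living: Satoshi, Isamu, and Sachiko — each takes 1/8.
Deceased: Midori, Yori, and Hana. Their combined 3/8 is pooled and carried to generation 3.
At generation 3 (Akira, Haruki, Emiko, Fumio, Noboru, Takeshi, Mariko, Umeko, Kenji) there are 9 shares of (3/8)/9 = 1/24 each.
Living: Akira, Haruki, Emiko, Fumio, Noboru, Takeshi, Mariko, Umeko, and Kenji — each takes 1/24.

Akira 1/24; Emiko 1/24; Fumio 1/24; Haruki 1/24; Isamu 1/8; Kenji 1/24; Mariko 1/24; Noboru 1/24; Ryo 1/4; Sachiko 1/8; Satoshi 1/8; Takeshi 1/24; Umeko 1/24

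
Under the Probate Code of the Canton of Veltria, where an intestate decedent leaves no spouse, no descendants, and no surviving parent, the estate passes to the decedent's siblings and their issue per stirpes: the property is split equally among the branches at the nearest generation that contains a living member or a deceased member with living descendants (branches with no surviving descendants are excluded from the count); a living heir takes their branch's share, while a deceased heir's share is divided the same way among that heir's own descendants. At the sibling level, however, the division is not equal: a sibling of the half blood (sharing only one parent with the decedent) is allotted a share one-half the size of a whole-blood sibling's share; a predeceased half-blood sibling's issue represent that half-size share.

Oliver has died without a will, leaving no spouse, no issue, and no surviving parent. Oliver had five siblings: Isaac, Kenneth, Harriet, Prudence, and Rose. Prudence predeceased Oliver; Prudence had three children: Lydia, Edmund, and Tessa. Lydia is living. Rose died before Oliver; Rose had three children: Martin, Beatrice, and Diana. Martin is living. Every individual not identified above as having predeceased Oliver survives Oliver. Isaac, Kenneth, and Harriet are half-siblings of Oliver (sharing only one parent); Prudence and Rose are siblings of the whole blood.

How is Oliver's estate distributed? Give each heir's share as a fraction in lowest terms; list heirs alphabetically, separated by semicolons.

Beatrice 2/21; Diana 2/21; Edmund 2/21; Harriet 1/7; Isaac 1/7; Kenneth 1/7; Lydia 2/21; Martin 2/21; Tessa 2/21

No spouse, descendants, or parent survives, so the estate passes to Oliver's siblings per stirpes.
Half-blood siblings count for one-half the weight of whole-blood siblings at the initial division.
Dividing 1 in proportion to weights (total weight 7/2): Isaac (weight 1/2) → 1/7; Kenneth (weight 1/2) → 1/7; Harriet (weight 1/2) → 1/7; Prudence (weight 1) → 2/7; Rose (weight 1) → 2/7.
Isaac is living and takes 1/7.
Kenneth is living and takes 1/7.
Harriet is living and takes 1/7.
Prudence predeceased; the 2/7 allotted to Prudence's branch passes to Prudence's issue by representation.
The 2/7 is divided into 3 equal shares of 2/21 among Lydia, Edmund, Tessa.
Lydia is living and takes 2/21.
Edmund is living and takes 2/21.
Tessa is living and takes 2/21.
Rose predeceased; the 2/7 allotted to Rose's branch passes to Rose's issue by representation.
The 2/7 is divided into 3 equal shares of 2/21 among Martin, Beatrice, Diana.
Martin is living and takes 2/21.
Beatrice is living and takes 2/21.
Diana is living and takes 2/21.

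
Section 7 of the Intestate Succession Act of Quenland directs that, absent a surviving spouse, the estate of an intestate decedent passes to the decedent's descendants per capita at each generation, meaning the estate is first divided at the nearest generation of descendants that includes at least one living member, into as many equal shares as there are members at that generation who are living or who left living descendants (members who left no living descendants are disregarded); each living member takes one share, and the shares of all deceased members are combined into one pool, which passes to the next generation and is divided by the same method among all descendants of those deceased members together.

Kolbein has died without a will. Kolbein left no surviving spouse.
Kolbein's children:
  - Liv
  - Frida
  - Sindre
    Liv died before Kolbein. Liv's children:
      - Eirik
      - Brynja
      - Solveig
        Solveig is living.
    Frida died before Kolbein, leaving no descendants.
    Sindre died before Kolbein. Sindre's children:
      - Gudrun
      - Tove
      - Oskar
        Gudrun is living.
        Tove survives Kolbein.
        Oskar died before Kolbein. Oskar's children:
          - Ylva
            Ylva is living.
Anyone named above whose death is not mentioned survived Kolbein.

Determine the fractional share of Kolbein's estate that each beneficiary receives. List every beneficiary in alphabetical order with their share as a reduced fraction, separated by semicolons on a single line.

There is no surviving spouse, so the entire estate passes to Kolbein's descendants per capita at each generation.
No one at generation 1 (Liv, Sindre) is living; moving to the next generation.
At generation 2 (Eirik, Brynja, Solveig, Gudrun, Tove, Oskar) there are 6 shares of (1)/6 = 1/6 each.
Living: Eirik, Brynja, Solveig, Gudrun, and Tove — each takes 1/6.
Deceased: Oskar. That 1/6 share is carried to generation 3.
At generation 3 (Ylva) there are 1 shares of (1/6)/1 = 1/6 each.
Living: Ylva — each takes 1/6.

Brynja 1/6; Eirik 1/6; Gudrun 1/6; Solveig 1/6; Tove 1/6; Ylva 1/6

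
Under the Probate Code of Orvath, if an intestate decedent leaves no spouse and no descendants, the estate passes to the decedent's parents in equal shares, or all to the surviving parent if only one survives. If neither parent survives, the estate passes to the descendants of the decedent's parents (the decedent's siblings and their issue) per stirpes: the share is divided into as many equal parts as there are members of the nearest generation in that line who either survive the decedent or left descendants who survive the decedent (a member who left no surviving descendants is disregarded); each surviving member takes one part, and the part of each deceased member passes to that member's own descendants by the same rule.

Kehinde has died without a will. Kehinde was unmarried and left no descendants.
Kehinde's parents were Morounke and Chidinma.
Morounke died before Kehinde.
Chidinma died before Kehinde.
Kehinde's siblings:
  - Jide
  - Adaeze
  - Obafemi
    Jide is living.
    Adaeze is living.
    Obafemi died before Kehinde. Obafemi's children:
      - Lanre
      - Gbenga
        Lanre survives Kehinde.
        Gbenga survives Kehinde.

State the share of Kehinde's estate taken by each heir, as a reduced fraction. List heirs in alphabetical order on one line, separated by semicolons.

Adaeze 1/3; Gbenga 1/6; Jide 1/3; Lanre 1/6

Neither parent survives and there are no descendants, so the estate passes to Kehinde's siblings and their issue per stirpes.
The estate is divided into 3 equal shares of 1/3 among Jide, Adaeze, Obafemi.
Jide is living and takes 1/3.
Adaeze is living and takes 1/3.
Obafemi predeceased; the 1/3 allotted to Obafemi's branch passes to Obafemi's issue by representation.
The 1/3 is divided into 2 equal shares of 1/6 among Lanre, Gbenga.
Lanre is living and takes 1/6.
Gbenga is living and takes 1/6.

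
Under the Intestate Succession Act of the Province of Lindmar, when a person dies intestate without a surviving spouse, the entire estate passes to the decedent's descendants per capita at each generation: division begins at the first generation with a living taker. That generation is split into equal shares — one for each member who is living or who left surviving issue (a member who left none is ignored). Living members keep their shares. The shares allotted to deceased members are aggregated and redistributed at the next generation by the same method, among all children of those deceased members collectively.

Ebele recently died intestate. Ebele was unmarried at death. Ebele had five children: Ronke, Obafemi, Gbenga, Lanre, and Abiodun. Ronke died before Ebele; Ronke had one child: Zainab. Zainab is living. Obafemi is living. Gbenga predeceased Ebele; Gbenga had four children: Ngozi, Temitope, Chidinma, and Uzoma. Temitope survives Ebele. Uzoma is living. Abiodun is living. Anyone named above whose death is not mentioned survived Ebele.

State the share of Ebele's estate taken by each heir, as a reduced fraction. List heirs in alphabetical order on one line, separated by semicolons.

Abiodun 1/5; Chidinma 2/25; Lanre 1/5; Ngozi 2/25; Obafemi 1/5; Temitope 2/25; Uzoma 2/25; Zainab 2/25

There is no surviving spouse, so the entire estate passes to Ebele's descendants per capita at each generation.
At generation 1 (Ronke, Obafemi, Gbenga, Lanre, Abiodun) there are 5 shares of (1)/5 = 1/5 each.
Living: Obafemi, Lanre, and Abiodun — each takes 1/5.
Deceased: Ronke and Gbenga. Their combined 2/5 is pooled and carried to generation 2.
At generation 2 (Zainab, Ngozi, Temitope, Chidinma, Uzoma) there are 5 shares of (2/5)/5 = 2/25 each.
Living: Zainab, Ngozi, Temitope, Chidinma, and Uzoma — each takes 2/25.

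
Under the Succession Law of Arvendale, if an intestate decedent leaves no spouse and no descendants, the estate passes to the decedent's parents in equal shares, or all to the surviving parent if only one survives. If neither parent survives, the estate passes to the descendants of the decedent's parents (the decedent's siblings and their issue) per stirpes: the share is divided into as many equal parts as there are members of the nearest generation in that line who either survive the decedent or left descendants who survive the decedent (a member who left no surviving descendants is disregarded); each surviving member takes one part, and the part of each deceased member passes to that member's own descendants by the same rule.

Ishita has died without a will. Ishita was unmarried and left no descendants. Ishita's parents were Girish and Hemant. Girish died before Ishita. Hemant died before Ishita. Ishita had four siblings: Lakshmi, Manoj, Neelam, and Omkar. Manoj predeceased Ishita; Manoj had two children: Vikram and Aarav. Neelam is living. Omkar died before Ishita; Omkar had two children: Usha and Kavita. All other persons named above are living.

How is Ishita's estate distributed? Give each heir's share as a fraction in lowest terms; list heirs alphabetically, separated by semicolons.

Neither parent survives and there are no descendants, so the estate passes to Ishita's siblings and their issue per stirpes.
The estate is divided into 4 equal shares of 1/4 among Lakshmi, Manoj, Neelam, Omkar.
Lakshmi is living and takes 1/4.
Manoj predeceased; the 1/4 allotted to Manoj's branch passes to Manoj's issue by representation.
The 1/4 is divided into 2 equal shares of 1/8 among Vikram, Aarav.
Vikram is living and takes 1/8.
Aarav is living and takes 1/8.
Neelam is living and takes 1/4.
Omkar predeceased; the 1/4 allotted to Omkar's branch passes to Omkar's issue by representation.
The 1/4 is divided into 2 equal shares of 1/8 among Usha, Kavita.
Usha is living and takes 1/8.
Kavita is living and takes 1/8.

Aarav 1/8; Kavita 1/8; Lakshmi 1/4; Neelam 1/4; Usha 1/8; Vikram 1/8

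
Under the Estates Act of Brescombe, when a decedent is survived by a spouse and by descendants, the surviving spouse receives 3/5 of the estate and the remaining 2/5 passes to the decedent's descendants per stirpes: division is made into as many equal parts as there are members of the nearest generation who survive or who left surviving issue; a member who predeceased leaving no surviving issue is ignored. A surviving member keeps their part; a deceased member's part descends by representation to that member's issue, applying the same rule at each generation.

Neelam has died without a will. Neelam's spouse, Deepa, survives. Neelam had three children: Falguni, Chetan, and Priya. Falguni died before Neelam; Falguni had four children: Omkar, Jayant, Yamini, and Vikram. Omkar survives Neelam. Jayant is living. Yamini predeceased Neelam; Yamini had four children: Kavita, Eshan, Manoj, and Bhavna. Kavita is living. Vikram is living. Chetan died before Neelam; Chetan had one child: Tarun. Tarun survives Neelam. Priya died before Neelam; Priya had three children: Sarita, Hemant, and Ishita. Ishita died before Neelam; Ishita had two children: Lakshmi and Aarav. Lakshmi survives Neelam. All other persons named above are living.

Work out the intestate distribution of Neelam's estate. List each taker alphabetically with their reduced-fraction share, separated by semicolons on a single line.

Deepa, as surviving spouse, takes 3/5.
The remaining 2/5 passes to Neelam's descendants per stirpes.
The 2/5 is divided into 3 equal shares of 2/15 among Falguni, Chetan, Priya.
Falguni predeceased; the 2/15 allotted to Falguni's branch passes to Falguni's issue by representation.
The 2/15 is divided into 4 equal shares of 1/30 among Omkar, Jayant, Yamini, Vikram.
Omkar is living and takes 1/30.
Jayant is living and takes 1/30.
Yamini predeceased; the 1/30 allotted to Yamini's branch passes to Yamini's issue by representation.
The 1/30 is divided into 4 equal shares of 1/120 among Kavita, Eshan, Manoj, Bhavna.
Kavita is living and takes 1/120.
Eshan is living and takes 1/120.
Manoj is living and takes 1/120.
Bhavna is living and takes 1/120.
Vikram is living and takes 1/30.
Chetan predeceased; the 2/15 allotted to Chetan's branch passes to Chetan's issue by representation.
Tarun is the sole taker at this level and receives the full 2/15.
Priya predeceased; the 2/15 allotted to Priya's branch passes to Priya's issue by representation.
The 2/15 is divided into 3 equal shares of 2/45 among Sarita, Hemant, Ishita.
Sarita is living and takes 2/45.
Hemant is living and takes 2/45.
Ishita predeceased; the 2/45 allotted to Ishita's branch passes to Ishita's issue by representation.
The 2/45 is divided into 2 equal shares of 1/45 among Lakshmi, Aarav.
Lakshmi is living and takes 1/45.
Aarav is living and takes 1/45.

Aarav 1/45; Bhavna 1/120; Deepa 3/5; Eshan 1/120; Hemant 2/45; Jayant 1/30; Kavita 1/120; Lakshmi 1/45; Manoj 1/120; Omkar 1/30; Sarita 2/45; Tarun 2/15; Vikram 1/30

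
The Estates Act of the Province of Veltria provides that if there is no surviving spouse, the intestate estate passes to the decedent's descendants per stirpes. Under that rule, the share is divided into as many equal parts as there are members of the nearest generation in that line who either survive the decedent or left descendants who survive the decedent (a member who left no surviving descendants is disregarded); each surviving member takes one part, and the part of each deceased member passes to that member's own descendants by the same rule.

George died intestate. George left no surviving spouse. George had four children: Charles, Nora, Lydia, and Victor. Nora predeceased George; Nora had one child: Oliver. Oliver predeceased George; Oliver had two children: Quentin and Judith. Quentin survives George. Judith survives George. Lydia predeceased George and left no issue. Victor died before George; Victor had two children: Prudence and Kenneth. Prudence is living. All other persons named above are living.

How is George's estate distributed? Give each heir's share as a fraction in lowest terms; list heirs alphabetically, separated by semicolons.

There is no surviving spouse, so the entire estate passes to George's descendants per stirpes.
Lydia left no surviving issue, so that branch lapses and is disregarded.
The estate is divided into 3 equal shares of 1/3 among Charles, Nora, Victor.
Charles is living and takes 1/3.
Nora predeceased; the 1/3 allotted to Nora's branch passes to Nora's issue by representation.
Oliver's line is the sole branch at this level, so the full 1/3 passes to Oliver's issue by representation.
The 1/3 is divided into 2 equal shares of 1/6 among Quentin, Judith.
Quentin is living and takes 1/6.
Judith is living and takes 1/6.
Victor predeceased; the 1/3 allotted to Victor's branch passes to Victor's issue by representation.
The 1/3 is divided into 2 equal shares of 1/6 among Prudence, Kenneth.
Prudence is living and takes 1/6.
Kenneth is living and takes 1/6.

Charles 1/3; Judith 1/6; Kenneth 1/6; Prudence 1/6; Quentin 1/6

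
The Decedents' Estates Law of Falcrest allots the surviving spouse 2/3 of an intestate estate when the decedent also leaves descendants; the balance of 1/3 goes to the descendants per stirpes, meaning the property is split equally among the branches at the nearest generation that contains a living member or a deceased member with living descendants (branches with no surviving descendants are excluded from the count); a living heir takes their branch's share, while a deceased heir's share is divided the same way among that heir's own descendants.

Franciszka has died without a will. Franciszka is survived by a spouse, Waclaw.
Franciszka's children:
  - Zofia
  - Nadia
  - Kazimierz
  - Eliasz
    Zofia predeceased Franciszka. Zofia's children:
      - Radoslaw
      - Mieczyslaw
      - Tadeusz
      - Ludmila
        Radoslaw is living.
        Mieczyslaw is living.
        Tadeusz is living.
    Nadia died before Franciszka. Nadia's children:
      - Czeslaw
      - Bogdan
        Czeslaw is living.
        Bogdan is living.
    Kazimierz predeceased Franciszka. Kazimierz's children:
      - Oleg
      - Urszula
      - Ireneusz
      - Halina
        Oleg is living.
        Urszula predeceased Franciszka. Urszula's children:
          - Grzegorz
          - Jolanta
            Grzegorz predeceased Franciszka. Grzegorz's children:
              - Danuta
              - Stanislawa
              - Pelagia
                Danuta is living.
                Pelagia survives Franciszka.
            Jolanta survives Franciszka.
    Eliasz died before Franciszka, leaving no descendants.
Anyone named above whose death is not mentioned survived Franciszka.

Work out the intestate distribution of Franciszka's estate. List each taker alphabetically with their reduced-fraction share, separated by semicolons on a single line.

Waclaw, as surviving spouse, takes 2/3.
The remaining 1/3 passes to Franciszka's descendants per stirpes.
Eliasz left no surviving issue, so that branch lapses and is disregarded.
The 1/3 is divided into 3 equal shares of 1/9 among Zofia, Nadia, Kazimierz.
Zofia predeceased; the 1/9 allotted to Zofia's branch passes to Zofia's issue by representation.
The 1/9 is divided into 4 equal shares of 1/36 among Radoslaw, Mieczyslaw, Tadeusz, Ludmila.
Radoslaw is living and takes 1/36.
Mieczyslaw is living and takes 1/36.
Tadeusz is living and takes 1/36.
Ludmila is living and takes 1/36.
Nadia predeceased; the 1/9 allotted to Nadia's branch passes to Nadia's issue by representation.
The 1/9 is divided into 2 equal shares of 1/18 among Czeslaw, Bogdan.
Czeslaw is living and takes 1/18.
Bogdan is living and takes 1/18.
Kazimierz predeceased; the 1/9 allotted to Kazimierz's branch passes to Kazimierz's issue by representation.
The 1/9 is divided into 4 equal shares of 1/36 among Oleg, Urszula, Ireneusz, Halina.
Oleg is living and takes 1/36.
Urszula predeceased; the 1/36 allotted to Urszula's branch passes to Urszula's issue by representation.
The 1/36 is divided into 2 equal shares of 1/72 among Grzegorz, Jolanta.
Grzegorz predeceased; the 1/72 allotted to Grzegorz's branch passes to Grzegorz's issue by representation.
The 1/72 is divided into 3 equal shares of 1/216 among Danuta, Stanislawa, Pelagia.
Danuta is living and takes 1/216.
Stanislawa is living and takes 1/216.
Pelagia is living and takes 1/216.
Jolanta is living and takes 1/72.
Ireneusz is living and takes 1/36.
Halina is living and takes 1/36.

Bogdan 1/18; Czeslaw 1/18; Danuta 1/216; Halina 1/36; Ireneusz 1/36; Jolanta 1/72; Ludmila 1/36; Mieczyslaw 1/36; Oleg 1/36; Pelagia 1/216; Radoslaw 1/36; Stanislawa 1/216; Tadeusz 1/36; Waclaw 2/3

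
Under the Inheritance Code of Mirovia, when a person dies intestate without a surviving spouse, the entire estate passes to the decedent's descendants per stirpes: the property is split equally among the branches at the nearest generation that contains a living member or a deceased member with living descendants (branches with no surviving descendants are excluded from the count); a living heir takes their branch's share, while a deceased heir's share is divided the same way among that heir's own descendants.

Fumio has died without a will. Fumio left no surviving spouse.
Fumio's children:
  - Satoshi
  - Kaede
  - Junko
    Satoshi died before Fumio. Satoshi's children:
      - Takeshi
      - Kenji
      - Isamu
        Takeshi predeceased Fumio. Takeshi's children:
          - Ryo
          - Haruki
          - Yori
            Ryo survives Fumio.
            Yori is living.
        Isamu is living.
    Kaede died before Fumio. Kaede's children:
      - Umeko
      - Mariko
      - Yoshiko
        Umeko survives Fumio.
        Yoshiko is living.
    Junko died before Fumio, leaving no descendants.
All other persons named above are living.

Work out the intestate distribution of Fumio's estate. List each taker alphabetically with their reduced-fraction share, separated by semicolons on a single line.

Haruki 1/18; Isamu 1/6; Kenji 1/6; Mariko 1/6; Ryo 1/18; Umeko 1/6; Yori 1/18; Yoshiko 1/6

There is no surviving spouse, so the entire estate passes to Fumio's descendants per stirpes.
Junko left no surviving issue, so that branch lapses and is disregarded.
The estate is divided into 2 equal shares of 1/2 among Satoshi, Kaede.
Satoshi predeceased; the 1/2 allotted to Satoshi's branch passes to Satoshi's issue by representation.
The 1/2 is divided into 3 equal shares of 1/6 among Takeshi, Kenji, Isamu.
Takeshi predeceased; the 1/6 allotted to Takeshi's branch passes to Takeshi's issue by representation.
The 1/6 is divided into 3 equal shares of 1/18 among Ryo, Haruki, Yori.
Ryo is living and takes 1/18.
Haruki is living and takes 1/18.
Yori is living and takes 1/18.
Kenji is living and takes 1/6.
Isamu is living and takes 1/6.
Kaede predeceased; the 1/2 allotted to Kaede's branch passes to Kaede's issue by representation.
The 1/2 is divided into 3 equal shares of 1/6 among Umeko, Mariko, Yoshiko.
Umeko is living and takes 1/6.
Mariko is living and takes 1/6.
Yoshiko is living and takes 1/6.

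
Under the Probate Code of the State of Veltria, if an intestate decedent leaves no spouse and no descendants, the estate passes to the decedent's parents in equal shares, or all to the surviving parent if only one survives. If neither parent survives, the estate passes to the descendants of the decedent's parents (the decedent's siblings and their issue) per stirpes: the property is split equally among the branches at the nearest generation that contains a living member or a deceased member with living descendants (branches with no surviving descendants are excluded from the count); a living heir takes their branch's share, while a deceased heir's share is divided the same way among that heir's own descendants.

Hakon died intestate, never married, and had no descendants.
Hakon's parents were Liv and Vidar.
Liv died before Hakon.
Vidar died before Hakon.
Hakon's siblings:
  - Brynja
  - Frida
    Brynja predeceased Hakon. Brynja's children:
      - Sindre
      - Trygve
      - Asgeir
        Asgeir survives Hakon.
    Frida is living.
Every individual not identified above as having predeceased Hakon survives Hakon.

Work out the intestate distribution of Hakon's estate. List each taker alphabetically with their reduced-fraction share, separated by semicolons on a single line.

Asgeir 1/6; Frida 1/2; Sindre 1/6; Trygve 1/6

Neither parent survives and there are no descendants, so the estate passes to Hakon's siblings and their issue per stirpes.
The estate is divided into 2 equal shares of 1/2 among Brynja, Frida.
Brynja predeceased; the 1/2 allotted to Brynja's branch passes to Brynja's issue by representation.
The 1/2 is divided into 3 equal shares of 1/6 among Sindre, Trygve, Asgeir.
Sindre is living and takes 1/6.
Trygve is living and takes 1/6.
Asgeir is living and takes 1/6.
Frida is living and takes 1/2.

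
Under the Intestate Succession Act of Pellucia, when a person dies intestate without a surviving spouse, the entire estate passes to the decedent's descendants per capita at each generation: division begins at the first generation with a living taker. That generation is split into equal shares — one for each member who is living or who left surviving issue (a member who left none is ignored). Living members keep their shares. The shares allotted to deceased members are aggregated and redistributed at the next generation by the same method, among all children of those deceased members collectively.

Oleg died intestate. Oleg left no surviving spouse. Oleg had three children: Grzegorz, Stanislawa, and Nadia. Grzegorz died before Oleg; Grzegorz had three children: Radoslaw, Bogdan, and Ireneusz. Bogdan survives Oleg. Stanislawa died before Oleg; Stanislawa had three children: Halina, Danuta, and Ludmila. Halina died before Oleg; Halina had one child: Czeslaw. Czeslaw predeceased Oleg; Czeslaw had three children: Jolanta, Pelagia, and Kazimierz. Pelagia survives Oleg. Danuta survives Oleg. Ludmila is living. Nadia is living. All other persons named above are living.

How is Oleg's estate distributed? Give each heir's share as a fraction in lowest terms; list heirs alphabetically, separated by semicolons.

Bogdan 1/9; Danuta 1/9; Ireneusz 1/9; Jolanta 1/27; Kazimierz 1/27; Ludmila 1/9; Nadia 1/3; Pelagia 1/27; Radoslaw 1/9

There is no surviving spouse, so the entire estate passes to Oleg's descendants per capita at each generation.
At generation 1 (Grzegorz, Stanislawa, Nadia) there are 3 shares of (1)/3 = 1/3 each.
Living: Nadia — each takes 1/3.
Deceased: Grzegorz and Stanislawa. Their combined 2/3 is pooled and carried to generation 2.
At generation 2 (Radoslaw, Bogdan, Ireneusz, Halina, Danuta, Ludmila) there are 6 shares of (2/3)/6 = 1/9 each.
Living: Radoslaw, Bogdan, Ireneusz, Danuta, and Ludmila — each takes 1/9.
Deceased: Halina. That 1/9 share is carried to generation 3.
At generation 3 (Czeslaw) there are 1 shares of (1/9)/1 = 1/9 each.
Deceased: Czeslaw. That 1/9 share is carried to generation 4.
At generation 4 (Jolanta, Pelagia, Kazimierz) there are 3 shares of (1/9)/3 = 1/27 each.
Living: Jolanta, Pelagia, and Kazimierz — each takes 1/27.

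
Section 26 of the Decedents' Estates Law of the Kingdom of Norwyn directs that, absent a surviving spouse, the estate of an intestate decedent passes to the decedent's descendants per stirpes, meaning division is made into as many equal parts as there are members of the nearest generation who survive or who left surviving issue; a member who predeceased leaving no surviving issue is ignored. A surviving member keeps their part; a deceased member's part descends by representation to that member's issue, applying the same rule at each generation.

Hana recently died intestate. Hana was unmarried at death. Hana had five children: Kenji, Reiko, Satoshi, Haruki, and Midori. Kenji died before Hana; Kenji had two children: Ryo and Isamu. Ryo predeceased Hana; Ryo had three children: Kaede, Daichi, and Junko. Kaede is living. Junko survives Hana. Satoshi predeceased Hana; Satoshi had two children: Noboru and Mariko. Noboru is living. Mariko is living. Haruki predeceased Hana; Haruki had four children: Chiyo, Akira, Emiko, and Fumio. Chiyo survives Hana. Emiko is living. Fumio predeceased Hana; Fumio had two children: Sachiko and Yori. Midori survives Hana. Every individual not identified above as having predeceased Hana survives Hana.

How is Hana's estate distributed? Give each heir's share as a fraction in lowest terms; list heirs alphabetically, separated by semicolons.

There is no surviving spouse, so the entire estate passes to Hana's descendants per stirpes.
The estate is divided into 5 equal shares of 1/5 among Kenji, Reiko, Satoshi, Haruki, Midori.
Kenji predeceased; the 1/5 allotted to Kenji's branch passes to Kenji's issue by representation.
The 1/5 is divided into 2 equal shares of 1/10 among Ryo, Isamu.
Ryo predeceased; the 1/10 allotted to Ryo's branch passes to Ryo's issue by representation.
The 1/10 is divided into 3 equal shares of 1/30 among Kaede, Daichi, Junko.
Kaede is living and takes 1/30.
Daichi is living and takes 1/30.
Junko is living and takes 1/30.
Isamu is living and takes 1/10.
Reiko is living and takes 1/5.
Satoshi predeceased; the 1/5 allotted to Satoshi's branch passes to Satoshi's issue by representation.
The 1/5 is divided into 2 equal shares of 1/10 among Noboru, Mariko.
Noboru is living and takes 1/10.
Mariko is living and takes 1/10.
Haruki predeceased; the 1/5 allotted to Haruki's branch passes to Haruki's issue by representation.
The 1/5 is divided into 4 equal shares of 1/20 among Chiyo, Akira, Emiko, Fumio.
Chiyo is living and takes 1/20.
Akira is living and takes 1/20.
Emiko is living and takes 1/20.
Fumio predeceased; the 1/20 allotted to Fumio's branch passes to Fumio's issue by representation.
The 1/20 is divided into 2 equal shares of 1/40 among Sachiko, Yori.
Sachiko is living and takes 1/40.
Yori is living and takes 1/40.
Midori is living and takes 1/5.

Akira 1/20; Chiyo 1/20; Daichi 1/30; Emiko 1/20; Isamu 1/10; Junko 1/30; Kaede 1/30; Mariko 1/10; Midori 1/5; Noboru 1/10; Reiko 1/5; Sachiko 1/40; Yori 1/40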